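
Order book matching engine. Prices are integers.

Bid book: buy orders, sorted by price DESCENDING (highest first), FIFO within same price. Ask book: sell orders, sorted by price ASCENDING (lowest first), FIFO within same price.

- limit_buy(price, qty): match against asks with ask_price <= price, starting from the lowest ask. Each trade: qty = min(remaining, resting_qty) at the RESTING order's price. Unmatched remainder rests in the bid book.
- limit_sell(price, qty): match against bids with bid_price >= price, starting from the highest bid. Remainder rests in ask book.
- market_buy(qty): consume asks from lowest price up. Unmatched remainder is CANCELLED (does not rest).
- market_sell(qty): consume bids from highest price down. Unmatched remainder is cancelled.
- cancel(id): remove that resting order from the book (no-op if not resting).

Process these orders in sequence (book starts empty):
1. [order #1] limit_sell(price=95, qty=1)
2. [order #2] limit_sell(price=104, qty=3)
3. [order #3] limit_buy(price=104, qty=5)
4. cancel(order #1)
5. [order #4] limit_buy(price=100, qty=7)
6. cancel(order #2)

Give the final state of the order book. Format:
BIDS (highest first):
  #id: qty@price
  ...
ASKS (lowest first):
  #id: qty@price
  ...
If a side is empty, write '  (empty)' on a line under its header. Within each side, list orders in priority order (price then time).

Answer: BIDS (highest first):
  #3: 1@104
  #4: 7@100
ASKS (lowest first):
  (empty)

Derivation:
After op 1 [order #1] limit_sell(price=95, qty=1): fills=none; bids=[-] asks=[#1:1@95]
After op 2 [order #2] limit_sell(price=104, qty=3): fills=none; bids=[-] asks=[#1:1@95 #2:3@104]
After op 3 [order #3] limit_buy(price=104, qty=5): fills=#3x#1:1@95 #3x#2:3@104; bids=[#3:1@104] asks=[-]
After op 4 cancel(order #1): fills=none; bids=[#3:1@104] asks=[-]
After op 5 [order #4] limit_buy(price=100, qty=7): fills=none; bids=[#3:1@104 #4:7@100] asks=[-]
After op 6 cancel(order #2): fills=none; bids=[#3:1@104 #4:7@100] asks=[-]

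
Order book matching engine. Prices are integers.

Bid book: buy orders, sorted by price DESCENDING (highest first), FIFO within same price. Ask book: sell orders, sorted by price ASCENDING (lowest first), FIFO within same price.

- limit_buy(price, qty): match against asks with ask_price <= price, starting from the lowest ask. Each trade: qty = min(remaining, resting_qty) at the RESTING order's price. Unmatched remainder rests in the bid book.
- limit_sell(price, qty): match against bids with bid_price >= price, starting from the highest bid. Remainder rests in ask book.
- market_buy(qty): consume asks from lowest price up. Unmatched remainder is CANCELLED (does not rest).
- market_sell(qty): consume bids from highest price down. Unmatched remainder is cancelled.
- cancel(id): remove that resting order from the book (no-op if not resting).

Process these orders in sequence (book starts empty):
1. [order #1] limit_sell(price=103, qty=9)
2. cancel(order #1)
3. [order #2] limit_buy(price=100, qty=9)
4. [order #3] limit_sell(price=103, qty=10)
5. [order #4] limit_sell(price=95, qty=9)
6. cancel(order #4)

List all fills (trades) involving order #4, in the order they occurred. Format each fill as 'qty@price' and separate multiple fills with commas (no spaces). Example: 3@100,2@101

Answer: 9@100

Derivation:
After op 1 [order #1] limit_sell(price=103, qty=9): fills=none; bids=[-] asks=[#1:9@103]
After op 2 cancel(order #1): fills=none; bids=[-] asks=[-]
After op 3 [order #2] limit_buy(price=100, qty=9): fills=none; bids=[#2:9@100] asks=[-]
After op 4 [order #3] limit_sell(price=103, qty=10): fills=none; bids=[#2:9@100] asks=[#3:10@103]
After op 5 [order #4] limit_sell(price=95, qty=9): fills=#2x#4:9@100; bids=[-] asks=[#3:10@103]
After op 6 cancel(order #4): fills=none; bids=[-] asks=[#3:10@103]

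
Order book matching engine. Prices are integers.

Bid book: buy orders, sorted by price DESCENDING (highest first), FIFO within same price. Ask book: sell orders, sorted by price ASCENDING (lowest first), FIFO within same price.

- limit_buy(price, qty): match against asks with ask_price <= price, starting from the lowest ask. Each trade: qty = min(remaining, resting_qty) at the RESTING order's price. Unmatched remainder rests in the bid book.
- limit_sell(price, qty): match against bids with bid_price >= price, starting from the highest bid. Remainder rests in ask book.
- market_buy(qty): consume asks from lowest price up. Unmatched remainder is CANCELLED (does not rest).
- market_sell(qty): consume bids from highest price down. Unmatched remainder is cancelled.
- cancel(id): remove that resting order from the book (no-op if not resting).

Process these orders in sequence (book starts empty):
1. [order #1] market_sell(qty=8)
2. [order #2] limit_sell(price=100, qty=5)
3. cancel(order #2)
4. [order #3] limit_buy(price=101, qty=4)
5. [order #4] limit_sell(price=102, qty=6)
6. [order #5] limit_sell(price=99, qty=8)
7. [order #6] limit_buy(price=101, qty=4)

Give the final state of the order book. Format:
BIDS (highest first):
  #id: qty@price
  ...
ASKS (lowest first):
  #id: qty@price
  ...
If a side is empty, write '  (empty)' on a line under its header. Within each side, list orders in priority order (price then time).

Answer: BIDS (highest first):
  (empty)
ASKS (lowest first):
  #4: 6@102

Derivation:
After op 1 [order #1] market_sell(qty=8): fills=none; bids=[-] asks=[-]
After op 2 [order #2] limit_sell(price=100, qty=5): fills=none; bids=[-] asks=[#2:5@100]
After op 3 cancel(order #2): fills=none; bids=[-] asks=[-]
After op 4 [order #3] limit_buy(price=101, qty=4): fills=none; bids=[#3:4@101] asks=[-]
After op 5 [order #4] limit_sell(price=102, qty=6): fills=none; bids=[#3:4@101] asks=[#4:6@102]
After op 6 [order #5] limit_sell(price=99, qty=8): fills=#3x#5:4@101; bids=[-] asks=[#5:4@99 #4:6@102]
After op 7 [order #6] limit_buy(price=101, qty=4): fills=#6x#5:4@99; bids=[-] asks=[#4:6@102]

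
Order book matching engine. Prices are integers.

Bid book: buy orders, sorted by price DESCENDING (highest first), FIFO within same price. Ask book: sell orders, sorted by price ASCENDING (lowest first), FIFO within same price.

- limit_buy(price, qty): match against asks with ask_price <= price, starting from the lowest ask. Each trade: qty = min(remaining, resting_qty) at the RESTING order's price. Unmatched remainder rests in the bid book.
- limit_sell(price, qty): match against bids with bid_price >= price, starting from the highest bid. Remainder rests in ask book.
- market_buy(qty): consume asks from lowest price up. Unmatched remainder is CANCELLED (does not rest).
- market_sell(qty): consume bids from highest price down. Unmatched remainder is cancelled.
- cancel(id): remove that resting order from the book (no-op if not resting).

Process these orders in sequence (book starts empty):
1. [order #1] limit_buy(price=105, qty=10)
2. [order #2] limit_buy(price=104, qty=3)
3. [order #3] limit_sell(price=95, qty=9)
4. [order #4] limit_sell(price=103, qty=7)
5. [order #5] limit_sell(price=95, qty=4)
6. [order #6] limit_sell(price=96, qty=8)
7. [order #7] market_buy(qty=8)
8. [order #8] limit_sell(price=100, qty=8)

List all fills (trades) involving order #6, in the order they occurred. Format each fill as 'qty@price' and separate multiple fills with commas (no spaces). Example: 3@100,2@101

Answer: 4@96

Derivation:
After op 1 [order #1] limit_buy(price=105, qty=10): fills=none; bids=[#1:10@105] asks=[-]
After op 2 [order #2] limit_buy(price=104, qty=3): fills=none; bids=[#1:10@105 #2:3@104] asks=[-]
After op 3 [order #3] limit_sell(price=95, qty=9): fills=#1x#3:9@105; bids=[#1:1@105 #2:3@104] asks=[-]
After op 4 [order #4] limit_sell(price=103, qty=7): fills=#1x#4:1@105 #2x#4:3@104; bids=[-] asks=[#4:3@103]
After op 5 [order #5] limit_sell(price=95, qty=4): fills=none; bids=[-] asks=[#5:4@95 #4:3@103]
After op 6 [order #6] limit_sell(price=96, qty=8): fills=none; bids=[-] asks=[#5:4@95 #6:8@96 #4:3@103]
After op 7 [order #7] market_buy(qty=8): fills=#7x#5:4@95 #7x#6:4@96; bids=[-] asks=[#6:4@96 #4:3@103]
After op 8 [order #8] limit_sell(price=100, qty=8): fills=none; bids=[-] asks=[#6:4@96 #8:8@100 #4:3@103]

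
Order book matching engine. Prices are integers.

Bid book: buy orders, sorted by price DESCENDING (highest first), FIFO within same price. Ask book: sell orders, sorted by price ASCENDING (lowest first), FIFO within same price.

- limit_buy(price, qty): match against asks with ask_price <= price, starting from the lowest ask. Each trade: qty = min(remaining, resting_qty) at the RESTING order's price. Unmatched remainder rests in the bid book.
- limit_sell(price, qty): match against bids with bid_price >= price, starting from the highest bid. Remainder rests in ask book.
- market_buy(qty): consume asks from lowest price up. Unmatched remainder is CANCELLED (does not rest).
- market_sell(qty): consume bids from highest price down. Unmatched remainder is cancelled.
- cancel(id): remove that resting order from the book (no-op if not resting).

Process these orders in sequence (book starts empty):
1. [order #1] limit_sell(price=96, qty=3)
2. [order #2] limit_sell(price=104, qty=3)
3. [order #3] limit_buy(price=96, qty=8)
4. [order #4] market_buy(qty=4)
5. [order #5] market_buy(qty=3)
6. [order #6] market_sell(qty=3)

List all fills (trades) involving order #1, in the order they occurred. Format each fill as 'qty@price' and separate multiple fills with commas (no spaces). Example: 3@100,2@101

After op 1 [order #1] limit_sell(price=96, qty=3): fills=none; bids=[-] asks=[#1:3@96]
After op 2 [order #2] limit_sell(price=104, qty=3): fills=none; bids=[-] asks=[#1:3@96 #2:3@104]
After op 3 [order #3] limit_buy(price=96, qty=8): fills=#3x#1:3@96; bids=[#3:5@96] asks=[#2:3@104]
After op 4 [order #4] market_buy(qty=4): fills=#4x#2:3@104; bids=[#3:5@96] asks=[-]
After op 5 [order #5] market_buy(qty=3): fills=none; bids=[#3:5@96] asks=[-]
After op 6 [order #6] market_sell(qty=3): fills=#3x#6:3@96; bids=[#3:2@96] asks=[-]

Answer: 3@96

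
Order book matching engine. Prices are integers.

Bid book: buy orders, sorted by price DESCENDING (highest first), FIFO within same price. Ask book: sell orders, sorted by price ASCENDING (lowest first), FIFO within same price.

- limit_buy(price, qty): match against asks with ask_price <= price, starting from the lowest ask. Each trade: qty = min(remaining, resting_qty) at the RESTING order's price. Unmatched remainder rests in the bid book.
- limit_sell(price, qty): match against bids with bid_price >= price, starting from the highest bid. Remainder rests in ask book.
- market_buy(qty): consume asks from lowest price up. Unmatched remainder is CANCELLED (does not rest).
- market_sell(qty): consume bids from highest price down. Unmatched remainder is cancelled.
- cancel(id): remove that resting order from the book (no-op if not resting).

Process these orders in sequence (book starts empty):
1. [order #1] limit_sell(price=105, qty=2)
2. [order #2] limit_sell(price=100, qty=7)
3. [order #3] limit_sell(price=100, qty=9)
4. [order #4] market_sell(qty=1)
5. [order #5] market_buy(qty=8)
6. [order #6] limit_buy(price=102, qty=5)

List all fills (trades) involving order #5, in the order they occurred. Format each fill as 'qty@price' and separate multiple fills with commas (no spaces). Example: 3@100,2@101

After op 1 [order #1] limit_sell(price=105, qty=2): fills=none; bids=[-] asks=[#1:2@105]
After op 2 [order #2] limit_sell(price=100, qty=7): fills=none; bids=[-] asks=[#2:7@100 #1:2@105]
After op 3 [order #3] limit_sell(price=100, qty=9): fills=none; bids=[-] asks=[#2:7@100 #3:9@100 #1:2@105]
After op 4 [order #4] market_sell(qty=1): fills=none; bids=[-] asks=[#2:7@100 #3:9@100 #1:2@105]
After op 5 [order #5] market_buy(qty=8): fills=#5x#2:7@100 #5x#3:1@100; bids=[-] asks=[#3:8@100 #1:2@105]
After op 6 [order #6] limit_buy(price=102, qty=5): fills=#6x#3:5@100; bids=[-] asks=[#3:3@100 #1:2@105]

Answer: 7@100,1@100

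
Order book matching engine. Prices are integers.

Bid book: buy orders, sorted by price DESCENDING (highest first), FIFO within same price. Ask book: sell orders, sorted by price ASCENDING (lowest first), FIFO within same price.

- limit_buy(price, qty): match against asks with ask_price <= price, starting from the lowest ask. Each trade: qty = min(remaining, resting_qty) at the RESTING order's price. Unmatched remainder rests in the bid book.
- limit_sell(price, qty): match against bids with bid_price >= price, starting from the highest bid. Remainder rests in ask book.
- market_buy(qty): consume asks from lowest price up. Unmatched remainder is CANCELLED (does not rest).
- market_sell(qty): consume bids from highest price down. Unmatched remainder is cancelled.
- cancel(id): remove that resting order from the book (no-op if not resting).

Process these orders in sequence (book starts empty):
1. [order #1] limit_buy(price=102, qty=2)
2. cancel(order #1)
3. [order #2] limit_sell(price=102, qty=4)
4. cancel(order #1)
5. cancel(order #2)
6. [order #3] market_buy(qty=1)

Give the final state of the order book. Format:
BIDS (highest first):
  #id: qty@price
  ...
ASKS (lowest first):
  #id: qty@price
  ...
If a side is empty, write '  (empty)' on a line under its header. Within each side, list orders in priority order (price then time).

After op 1 [order #1] limit_buy(price=102, qty=2): fills=none; bids=[#1:2@102] asks=[-]
After op 2 cancel(order #1): fills=none; bids=[-] asks=[-]
After op 3 [order #2] limit_sell(price=102, qty=4): fills=none; bids=[-] asks=[#2:4@102]
After op 4 cancel(order #1): fills=none; bids=[-] asks=[#2:4@102]
After op 5 cancel(order #2): fills=none; bids=[-] asks=[-]
After op 6 [order #3] market_buy(qty=1): fills=none; bids=[-] asks=[-]

Answer: BIDS (highest first):
  (empty)
ASKS (lowest first):
  (empty)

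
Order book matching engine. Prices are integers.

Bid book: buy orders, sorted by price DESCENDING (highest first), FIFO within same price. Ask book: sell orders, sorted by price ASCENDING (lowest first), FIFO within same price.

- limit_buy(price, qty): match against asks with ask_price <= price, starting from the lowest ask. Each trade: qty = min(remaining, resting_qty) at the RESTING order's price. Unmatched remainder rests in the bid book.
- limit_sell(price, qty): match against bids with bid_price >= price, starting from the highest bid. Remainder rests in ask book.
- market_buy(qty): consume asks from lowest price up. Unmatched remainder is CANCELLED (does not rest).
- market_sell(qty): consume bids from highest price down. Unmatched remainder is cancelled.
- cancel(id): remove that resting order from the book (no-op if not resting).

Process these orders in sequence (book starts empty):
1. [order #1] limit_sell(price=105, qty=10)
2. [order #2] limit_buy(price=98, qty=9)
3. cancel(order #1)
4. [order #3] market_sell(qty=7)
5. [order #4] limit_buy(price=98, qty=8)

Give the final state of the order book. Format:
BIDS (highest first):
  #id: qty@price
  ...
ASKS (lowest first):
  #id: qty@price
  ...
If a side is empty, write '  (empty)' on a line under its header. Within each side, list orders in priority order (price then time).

Answer: BIDS (highest first):
  #2: 2@98
  #4: 8@98
ASKS (lowest first):
  (empty)

Derivation:
After op 1 [order #1] limit_sell(price=105, qty=10): fills=none; bids=[-] asks=[#1:10@105]
After op 2 [order #2] limit_buy(price=98, qty=9): fills=none; bids=[#2:9@98] asks=[#1:10@105]
After op 3 cancel(order #1): fills=none; bids=[#2:9@98] asks=[-]
After op 4 [order #3] market_sell(qty=7): fills=#2x#3:7@98; bids=[#2:2@98] asks=[-]
After op 5 [order #4] limit_buy(price=98, qty=8): fills=none; bids=[#2:2@98 #4:8@98] asks=[-]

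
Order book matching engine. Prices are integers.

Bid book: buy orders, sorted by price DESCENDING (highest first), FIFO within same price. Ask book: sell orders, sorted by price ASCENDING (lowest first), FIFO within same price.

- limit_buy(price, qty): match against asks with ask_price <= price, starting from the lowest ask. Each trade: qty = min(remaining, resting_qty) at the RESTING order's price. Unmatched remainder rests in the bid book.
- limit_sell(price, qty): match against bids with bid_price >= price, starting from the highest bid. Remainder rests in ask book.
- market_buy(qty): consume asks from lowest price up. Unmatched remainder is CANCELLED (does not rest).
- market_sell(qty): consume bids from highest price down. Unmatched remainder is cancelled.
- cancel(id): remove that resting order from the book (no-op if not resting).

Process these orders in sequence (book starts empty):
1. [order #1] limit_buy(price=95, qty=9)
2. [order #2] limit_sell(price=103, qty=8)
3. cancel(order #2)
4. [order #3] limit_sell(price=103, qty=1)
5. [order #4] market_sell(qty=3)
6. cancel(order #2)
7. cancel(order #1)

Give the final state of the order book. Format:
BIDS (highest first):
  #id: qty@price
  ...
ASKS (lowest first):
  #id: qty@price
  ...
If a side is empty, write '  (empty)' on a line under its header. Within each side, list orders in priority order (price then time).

Answer: BIDS (highest first):
  (empty)
ASKS (lowest first):
  #3: 1@103

Derivation:
After op 1 [order #1] limit_buy(price=95, qty=9): fills=none; bids=[#1:9@95] asks=[-]
After op 2 [order #2] limit_sell(price=103, qty=8): fills=none; bids=[#1:9@95] asks=[#2:8@103]
After op 3 cancel(order #2): fills=none; bids=[#1:9@95] asks=[-]
After op 4 [order #3] limit_sell(price=103, qty=1): fills=none; bids=[#1:9@95] asks=[#3:1@103]
After op 5 [order #4] market_sell(qty=3): fills=#1x#4:3@95; bids=[#1:6@95] asks=[#3:1@103]
After op 6 cancel(order #2): fills=none; bids=[#1:6@95] asks=[#3:1@103]
After op 7 cancel(order #1): fills=none; bids=[-] asks=[#3:1@103]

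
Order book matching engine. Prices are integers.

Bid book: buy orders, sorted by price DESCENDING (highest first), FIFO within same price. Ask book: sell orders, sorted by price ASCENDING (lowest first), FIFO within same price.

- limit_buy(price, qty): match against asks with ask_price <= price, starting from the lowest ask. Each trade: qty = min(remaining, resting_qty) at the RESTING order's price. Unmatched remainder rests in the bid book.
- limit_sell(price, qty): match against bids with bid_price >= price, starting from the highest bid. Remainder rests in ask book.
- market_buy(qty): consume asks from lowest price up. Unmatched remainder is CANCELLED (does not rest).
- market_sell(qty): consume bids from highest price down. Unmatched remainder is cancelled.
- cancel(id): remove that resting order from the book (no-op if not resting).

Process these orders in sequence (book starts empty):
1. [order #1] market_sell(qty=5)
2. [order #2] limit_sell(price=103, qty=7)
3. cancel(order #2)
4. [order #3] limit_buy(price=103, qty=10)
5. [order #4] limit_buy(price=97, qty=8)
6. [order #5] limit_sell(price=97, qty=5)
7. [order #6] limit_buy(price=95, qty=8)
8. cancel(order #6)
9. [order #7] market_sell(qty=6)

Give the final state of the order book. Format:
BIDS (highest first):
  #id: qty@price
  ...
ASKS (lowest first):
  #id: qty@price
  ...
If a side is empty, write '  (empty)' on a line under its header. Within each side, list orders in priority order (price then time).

After op 1 [order #1] market_sell(qty=5): fills=none; bids=[-] asks=[-]
After op 2 [order #2] limit_sell(price=103, qty=7): fills=none; bids=[-] asks=[#2:7@103]
After op 3 cancel(order #2): fills=none; bids=[-] asks=[-]
After op 4 [order #3] limit_buy(price=103, qty=10): fills=none; bids=[#3:10@103] asks=[-]
After op 5 [order #4] limit_buy(price=97, qty=8): fills=none; bids=[#3:10@103 #4:8@97] asks=[-]
After op 6 [order #5] limit_sell(price=97, qty=5): fills=#3x#5:5@103; bids=[#3:5@103 #4:8@97] asks=[-]
After op 7 [order #6] limit_buy(price=95, qty=8): fills=none; bids=[#3:5@103 #4:8@97 #6:8@95] asks=[-]
After op 8 cancel(order #6): fills=none; bids=[#3:5@103 #4:8@97] asks=[-]
After op 9 [order #7] market_sell(qty=6): fills=#3x#7:5@103 #4x#7:1@97; bids=[#4:7@97] asks=[-]

Answer: BIDS (highest first):
  #4: 7@97
ASKS (lowest first):
  (empty)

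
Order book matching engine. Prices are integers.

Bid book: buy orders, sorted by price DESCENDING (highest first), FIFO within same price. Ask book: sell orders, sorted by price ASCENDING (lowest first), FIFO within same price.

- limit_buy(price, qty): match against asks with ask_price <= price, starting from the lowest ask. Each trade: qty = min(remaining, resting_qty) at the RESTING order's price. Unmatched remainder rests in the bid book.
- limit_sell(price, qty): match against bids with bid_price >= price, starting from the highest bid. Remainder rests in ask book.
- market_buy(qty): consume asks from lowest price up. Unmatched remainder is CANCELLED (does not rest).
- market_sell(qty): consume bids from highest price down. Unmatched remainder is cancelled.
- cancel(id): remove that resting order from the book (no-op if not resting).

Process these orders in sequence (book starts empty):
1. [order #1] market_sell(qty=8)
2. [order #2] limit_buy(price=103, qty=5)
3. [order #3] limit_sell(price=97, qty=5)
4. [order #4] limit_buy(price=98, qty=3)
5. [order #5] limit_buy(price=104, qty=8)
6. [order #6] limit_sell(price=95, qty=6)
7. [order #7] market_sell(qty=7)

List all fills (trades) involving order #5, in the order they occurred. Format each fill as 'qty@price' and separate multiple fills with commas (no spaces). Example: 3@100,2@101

Answer: 6@104,2@104

Derivation:
After op 1 [order #1] market_sell(qty=8): fills=none; bids=[-] asks=[-]
After op 2 [order #2] limit_buy(price=103, qty=5): fills=none; bids=[#2:5@103] asks=[-]
After op 3 [order #3] limit_sell(price=97, qty=5): fills=#2x#3:5@103; bids=[-] asks=[-]
After op 4 [order #4] limit_buy(price=98, qty=3): fills=none; bids=[#4:3@98] asks=[-]
After op 5 [order #5] limit_buy(price=104, qty=8): fills=none; bids=[#5:8@104 #4:3@98] asks=[-]
After op 6 [order #6] limit_sell(price=95, qty=6): fills=#5x#6:6@104; bids=[#5:2@104 #4:3@98] asks=[-]
After op 7 [order #7] market_sell(qty=7): fills=#5x#7:2@104 #4x#7:3@98; bids=[-] asks=[-]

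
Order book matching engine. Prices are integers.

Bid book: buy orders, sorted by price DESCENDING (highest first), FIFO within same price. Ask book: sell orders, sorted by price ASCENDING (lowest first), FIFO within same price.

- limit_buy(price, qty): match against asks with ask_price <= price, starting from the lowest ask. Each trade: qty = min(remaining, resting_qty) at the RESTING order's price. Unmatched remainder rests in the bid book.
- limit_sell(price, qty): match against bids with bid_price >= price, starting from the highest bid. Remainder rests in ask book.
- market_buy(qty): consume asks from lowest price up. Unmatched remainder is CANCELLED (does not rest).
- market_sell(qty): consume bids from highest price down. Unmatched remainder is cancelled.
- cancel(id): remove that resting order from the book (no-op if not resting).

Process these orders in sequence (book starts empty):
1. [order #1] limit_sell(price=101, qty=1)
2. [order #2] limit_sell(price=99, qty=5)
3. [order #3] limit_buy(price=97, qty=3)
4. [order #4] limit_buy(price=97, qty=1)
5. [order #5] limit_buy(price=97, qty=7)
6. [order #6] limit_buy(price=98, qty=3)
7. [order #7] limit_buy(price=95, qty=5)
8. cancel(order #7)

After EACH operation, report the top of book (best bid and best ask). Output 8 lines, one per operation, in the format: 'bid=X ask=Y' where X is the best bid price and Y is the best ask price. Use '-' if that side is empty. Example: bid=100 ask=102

Answer: bid=- ask=101
bid=- ask=99
bid=97 ask=99
bid=97 ask=99
bid=97 ask=99
bid=98 ask=99
bid=98 ask=99
bid=98 ask=99

Derivation:
After op 1 [order #1] limit_sell(price=101, qty=1): fills=none; bids=[-] asks=[#1:1@101]
After op 2 [order #2] limit_sell(price=99, qty=5): fills=none; bids=[-] asks=[#2:5@99 #1:1@101]
After op 3 [order #3] limit_buy(price=97, qty=3): fills=none; bids=[#3:3@97] asks=[#2:5@99 #1:1@101]
After op 4 [order #4] limit_buy(price=97, qty=1): fills=none; bids=[#3:3@97 #4:1@97] asks=[#2:5@99 #1:1@101]
After op 5 [order #5] limit_buy(price=97, qty=7): fills=none; bids=[#3:3@97 #4:1@97 #5:7@97] asks=[#2:5@99 #1:1@101]
After op 6 [order #6] limit_buy(price=98, qty=3): fills=none; bids=[#6:3@98 #3:3@97 #4:1@97 #5:7@97] asks=[#2:5@99 #1:1@101]
After op 7 [order #7] limit_buy(price=95, qty=5): fills=none; bids=[#6:3@98 #3:3@97 #4:1@97 #5:7@97 #7:5@95] asks=[#2:5@99 #1:1@101]
After op 8 cancel(order #7): fills=none; bids=[#6:3@98 #3:3@97 #4:1@97 #5:7@97] asks=[#2:5@99 #1:1@101]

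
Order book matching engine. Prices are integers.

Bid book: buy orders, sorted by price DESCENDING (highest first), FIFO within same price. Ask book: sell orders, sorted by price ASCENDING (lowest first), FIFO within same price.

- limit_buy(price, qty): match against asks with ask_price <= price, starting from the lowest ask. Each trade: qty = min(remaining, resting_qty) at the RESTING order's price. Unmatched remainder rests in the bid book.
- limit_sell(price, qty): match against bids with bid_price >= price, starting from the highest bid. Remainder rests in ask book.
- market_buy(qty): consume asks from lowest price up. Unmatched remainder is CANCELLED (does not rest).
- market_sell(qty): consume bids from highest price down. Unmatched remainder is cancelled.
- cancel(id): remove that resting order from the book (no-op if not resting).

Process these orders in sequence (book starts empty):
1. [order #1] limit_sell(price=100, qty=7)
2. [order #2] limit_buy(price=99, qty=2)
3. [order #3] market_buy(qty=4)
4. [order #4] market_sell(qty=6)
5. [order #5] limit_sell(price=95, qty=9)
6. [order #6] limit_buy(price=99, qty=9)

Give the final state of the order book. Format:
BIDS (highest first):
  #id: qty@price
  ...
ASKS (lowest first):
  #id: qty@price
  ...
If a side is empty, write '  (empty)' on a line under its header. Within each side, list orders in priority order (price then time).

After op 1 [order #1] limit_sell(price=100, qty=7): fills=none; bids=[-] asks=[#1:7@100]
After op 2 [order #2] limit_buy(price=99, qty=2): fills=none; bids=[#2:2@99] asks=[#1:7@100]
After op 3 [order #3] market_buy(qty=4): fills=#3x#1:4@100; bids=[#2:2@99] asks=[#1:3@100]
After op 4 [order #4] market_sell(qty=6): fills=#2x#4:2@99; bids=[-] asks=[#1:3@100]
After op 5 [order #5] limit_sell(price=95, qty=9): fills=none; bids=[-] asks=[#5:9@95 #1:3@100]
After op 6 [order #6] limit_buy(price=99, qty=9): fills=#6x#5:9@95; bids=[-] asks=[#1:3@100]

Answer: BIDS (highest first):
  (empty)
ASKS (lowest first):
  #1: 3@100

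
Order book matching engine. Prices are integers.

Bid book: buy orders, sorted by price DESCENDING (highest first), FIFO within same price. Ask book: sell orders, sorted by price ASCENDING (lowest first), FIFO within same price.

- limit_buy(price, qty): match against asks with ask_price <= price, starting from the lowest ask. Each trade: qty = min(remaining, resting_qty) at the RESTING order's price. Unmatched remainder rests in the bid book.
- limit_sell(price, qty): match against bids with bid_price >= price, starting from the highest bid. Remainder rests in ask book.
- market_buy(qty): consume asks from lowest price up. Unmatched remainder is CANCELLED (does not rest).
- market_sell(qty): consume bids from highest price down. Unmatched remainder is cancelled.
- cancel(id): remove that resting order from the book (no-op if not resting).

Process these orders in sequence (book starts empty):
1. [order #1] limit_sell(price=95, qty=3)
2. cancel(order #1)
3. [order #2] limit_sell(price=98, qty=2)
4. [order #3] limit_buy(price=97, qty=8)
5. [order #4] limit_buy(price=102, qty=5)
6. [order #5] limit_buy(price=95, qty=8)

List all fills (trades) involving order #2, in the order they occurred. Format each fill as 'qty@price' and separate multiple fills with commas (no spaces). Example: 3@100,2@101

After op 1 [order #1] limit_sell(price=95, qty=3): fills=none; bids=[-] asks=[#1:3@95]
After op 2 cancel(order #1): fills=none; bids=[-] asks=[-]
After op 3 [order #2] limit_sell(price=98, qty=2): fills=none; bids=[-] asks=[#2:2@98]
After op 4 [order #3] limit_buy(price=97, qty=8): fills=none; bids=[#3:8@97] asks=[#2:2@98]
After op 5 [order #4] limit_buy(price=102, qty=5): fills=#4x#2:2@98; bids=[#4:3@102 #3:8@97] asks=[-]
After op 6 [order #5] limit_buy(price=95, qty=8): fills=none; bids=[#4:3@102 #3:8@97 #5:8@95] asks=[-]

Answer: 2@98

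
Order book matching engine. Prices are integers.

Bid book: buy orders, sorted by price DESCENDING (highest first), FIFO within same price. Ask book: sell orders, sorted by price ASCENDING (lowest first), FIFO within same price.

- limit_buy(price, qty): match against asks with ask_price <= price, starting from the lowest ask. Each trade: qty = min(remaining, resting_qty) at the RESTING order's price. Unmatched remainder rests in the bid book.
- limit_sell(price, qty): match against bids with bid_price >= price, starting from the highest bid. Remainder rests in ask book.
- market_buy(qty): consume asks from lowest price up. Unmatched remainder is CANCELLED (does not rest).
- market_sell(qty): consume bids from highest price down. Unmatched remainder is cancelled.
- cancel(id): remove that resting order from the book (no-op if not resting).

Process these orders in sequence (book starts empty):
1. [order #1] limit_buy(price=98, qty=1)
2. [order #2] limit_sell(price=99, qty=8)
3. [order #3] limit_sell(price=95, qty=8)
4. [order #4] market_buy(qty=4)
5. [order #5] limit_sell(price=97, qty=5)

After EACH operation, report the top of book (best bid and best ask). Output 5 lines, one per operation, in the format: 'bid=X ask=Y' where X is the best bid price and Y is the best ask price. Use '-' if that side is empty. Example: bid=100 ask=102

Answer: bid=98 ask=-
bid=98 ask=99
bid=- ask=95
bid=- ask=95
bid=- ask=95

Derivation:
After op 1 [order #1] limit_buy(price=98, qty=1): fills=none; bids=[#1:1@98] asks=[-]
After op 2 [order #2] limit_sell(price=99, qty=8): fills=none; bids=[#1:1@98] asks=[#2:8@99]
After op 3 [order #3] limit_sell(price=95, qty=8): fills=#1x#3:1@98; bids=[-] asks=[#3:7@95 #2:8@99]
After op 4 [order #4] market_buy(qty=4): fills=#4x#3:4@95; bids=[-] asks=[#3:3@95 #2:8@99]
After op 5 [order #5] limit_sell(price=97, qty=5): fills=none; bids=[-] asks=[#3:3@95 #5:5@97 #2:8@99]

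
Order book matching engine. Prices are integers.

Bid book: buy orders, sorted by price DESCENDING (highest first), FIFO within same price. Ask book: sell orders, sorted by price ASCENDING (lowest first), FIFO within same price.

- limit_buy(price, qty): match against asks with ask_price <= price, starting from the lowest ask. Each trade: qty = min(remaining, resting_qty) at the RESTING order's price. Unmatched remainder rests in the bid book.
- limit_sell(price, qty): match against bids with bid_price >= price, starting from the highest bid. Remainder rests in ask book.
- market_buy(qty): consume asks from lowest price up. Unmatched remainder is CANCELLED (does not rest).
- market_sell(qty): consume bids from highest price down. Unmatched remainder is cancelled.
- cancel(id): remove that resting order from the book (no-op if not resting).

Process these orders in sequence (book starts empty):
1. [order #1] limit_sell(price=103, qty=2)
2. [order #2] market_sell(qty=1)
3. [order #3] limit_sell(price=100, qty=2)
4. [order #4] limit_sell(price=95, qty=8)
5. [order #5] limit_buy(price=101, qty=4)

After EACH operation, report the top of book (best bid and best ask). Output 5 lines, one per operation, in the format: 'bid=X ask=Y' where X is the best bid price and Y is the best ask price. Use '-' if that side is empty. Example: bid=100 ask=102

Answer: bid=- ask=103
bid=- ask=103
bid=- ask=100
bid=- ask=95
bid=- ask=95

Derivation:
After op 1 [order #1] limit_sell(price=103, qty=2): fills=none; bids=[-] asks=[#1:2@103]
After op 2 [order #2] market_sell(qty=1): fills=none; bids=[-] asks=[#1:2@103]
After op 3 [order #3] limit_sell(price=100, qty=2): fills=none; bids=[-] asks=[#3:2@100 #1:2@103]
After op 4 [order #4] limit_sell(price=95, qty=8): fills=none; bids=[-] asks=[#4:8@95 #3:2@100 #1:2@103]
After op 5 [order #5] limit_buy(price=101, qty=4): fills=#5x#4:4@95; bids=[-] asks=[#4:4@95 #3:2@100 #1:2@103]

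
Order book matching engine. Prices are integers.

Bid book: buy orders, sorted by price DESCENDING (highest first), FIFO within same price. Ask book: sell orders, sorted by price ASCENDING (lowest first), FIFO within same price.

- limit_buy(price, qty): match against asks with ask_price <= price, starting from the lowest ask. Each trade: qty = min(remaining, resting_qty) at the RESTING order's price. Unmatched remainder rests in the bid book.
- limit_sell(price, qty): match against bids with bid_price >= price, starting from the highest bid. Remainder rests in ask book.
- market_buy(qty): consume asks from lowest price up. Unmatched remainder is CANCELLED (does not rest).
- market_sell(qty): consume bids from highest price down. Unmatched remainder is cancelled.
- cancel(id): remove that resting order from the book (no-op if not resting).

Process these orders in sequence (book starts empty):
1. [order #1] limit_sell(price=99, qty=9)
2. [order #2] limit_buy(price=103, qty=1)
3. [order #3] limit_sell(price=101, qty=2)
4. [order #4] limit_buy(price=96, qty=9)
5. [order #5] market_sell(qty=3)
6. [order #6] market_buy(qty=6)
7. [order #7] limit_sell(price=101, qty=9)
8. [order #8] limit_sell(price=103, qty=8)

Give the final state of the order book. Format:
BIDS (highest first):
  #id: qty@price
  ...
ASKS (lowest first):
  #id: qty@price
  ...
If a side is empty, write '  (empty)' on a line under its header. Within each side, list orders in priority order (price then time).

After op 1 [order #1] limit_sell(price=99, qty=9): fills=none; bids=[-] asks=[#1:9@99]
After op 2 [order #2] limit_buy(price=103, qty=1): fills=#2x#1:1@99; bids=[-] asks=[#1:8@99]
After op 3 [order #3] limit_sell(price=101, qty=2): fills=none; bids=[-] asks=[#1:8@99 #3:2@101]
After op 4 [order #4] limit_buy(price=96, qty=9): fills=none; bids=[#4:9@96] asks=[#1:8@99 #3:2@101]
After op 5 [order #5] market_sell(qty=3): fills=#4x#5:3@96; bids=[#4:6@96] asks=[#1:8@99 #3:2@101]
After op 6 [order #6] market_buy(qty=6): fills=#6x#1:6@99; bids=[#4:6@96] asks=[#1:2@99 #3:2@101]
After op 7 [order #7] limit_sell(price=101, qty=9): fills=none; bids=[#4:6@96] asks=[#1:2@99 #3:2@101 #7:9@101]
After op 8 [order #8] limit_sell(price=103, qty=8): fills=none; bids=[#4:6@96] asks=[#1:2@99 #3:2@101 #7:9@101 #8:8@103]

Answer: BIDS (highest first):
  #4: 6@96
ASKS (lowest first):
  #1: 2@99
  #3: 2@101
  #7: 9@101
  #8: 8@103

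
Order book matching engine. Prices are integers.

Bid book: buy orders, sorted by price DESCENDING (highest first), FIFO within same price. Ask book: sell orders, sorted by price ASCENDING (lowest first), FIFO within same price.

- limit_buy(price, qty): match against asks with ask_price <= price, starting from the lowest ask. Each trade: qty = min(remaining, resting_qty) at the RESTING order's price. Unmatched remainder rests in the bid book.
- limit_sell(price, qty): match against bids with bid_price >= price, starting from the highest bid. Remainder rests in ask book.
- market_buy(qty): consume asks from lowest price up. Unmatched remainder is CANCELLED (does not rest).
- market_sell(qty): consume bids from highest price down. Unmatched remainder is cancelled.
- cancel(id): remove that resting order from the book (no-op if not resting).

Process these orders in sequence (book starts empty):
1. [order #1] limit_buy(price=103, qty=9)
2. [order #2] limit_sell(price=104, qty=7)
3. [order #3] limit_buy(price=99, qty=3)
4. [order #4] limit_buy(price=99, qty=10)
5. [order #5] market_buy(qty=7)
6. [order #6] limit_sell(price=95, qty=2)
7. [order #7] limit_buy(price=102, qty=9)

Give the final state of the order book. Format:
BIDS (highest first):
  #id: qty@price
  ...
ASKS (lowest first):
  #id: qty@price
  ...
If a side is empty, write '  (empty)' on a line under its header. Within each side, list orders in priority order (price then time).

After op 1 [order #1] limit_buy(price=103, qty=9): fills=none; bids=[#1:9@103] asks=[-]
After op 2 [order #2] limit_sell(price=104, qty=7): fills=none; bids=[#1:9@103] asks=[#2:7@104]
After op 3 [order #3] limit_buy(price=99, qty=3): fills=none; bids=[#1:9@103 #3:3@99] asks=[#2:7@104]
After op 4 [order #4] limit_buy(price=99, qty=10): fills=none; bids=[#1:9@103 #3:3@99 #4:10@99] asks=[#2:7@104]
After op 5 [order #5] market_buy(qty=7): fills=#5x#2:7@104; bids=[#1:9@103 #3:3@99 #4:10@99] asks=[-]
After op 6 [order #6] limit_sell(price=95, qty=2): fills=#1x#6:2@103; bids=[#1:7@103 #3:3@99 #4:10@99] asks=[-]
After op 7 [order #7] limit_buy(price=102, qty=9): fills=none; bids=[#1:7@103 #7:9@102 #3:3@99 #4:10@99] asks=[-]

Answer: BIDS (highest first):
  #1: 7@103
  #7: 9@102
  #3: 3@99
  #4: 10@99
ASKS (lowest first):
  (empty)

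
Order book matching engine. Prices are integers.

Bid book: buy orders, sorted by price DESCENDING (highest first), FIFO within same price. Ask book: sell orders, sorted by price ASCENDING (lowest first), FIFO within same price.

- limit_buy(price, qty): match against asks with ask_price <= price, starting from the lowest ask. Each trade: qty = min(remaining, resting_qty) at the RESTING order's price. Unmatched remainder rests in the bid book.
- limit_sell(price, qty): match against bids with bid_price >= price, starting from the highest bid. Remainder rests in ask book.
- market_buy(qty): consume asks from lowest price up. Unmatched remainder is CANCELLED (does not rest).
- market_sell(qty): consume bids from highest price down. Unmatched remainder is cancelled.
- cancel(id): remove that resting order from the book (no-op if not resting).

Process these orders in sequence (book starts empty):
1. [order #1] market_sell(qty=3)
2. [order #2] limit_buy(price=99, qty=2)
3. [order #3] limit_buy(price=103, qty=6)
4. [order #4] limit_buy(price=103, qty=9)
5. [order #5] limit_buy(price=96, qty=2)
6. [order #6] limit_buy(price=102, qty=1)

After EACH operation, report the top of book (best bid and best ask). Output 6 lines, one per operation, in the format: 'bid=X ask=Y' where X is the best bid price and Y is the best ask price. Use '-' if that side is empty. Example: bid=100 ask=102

After op 1 [order #1] market_sell(qty=3): fills=none; bids=[-] asks=[-]
After op 2 [order #2] limit_buy(price=99, qty=2): fills=none; bids=[#2:2@99] asks=[-]
After op 3 [order #3] limit_buy(price=103, qty=6): fills=none; bids=[#3:6@103 #2:2@99] asks=[-]
After op 4 [order #4] limit_buy(price=103, qty=9): fills=none; bids=[#3:6@103 #4:9@103 #2:2@99] asks=[-]
After op 5 [order #5] limit_buy(price=96, qty=2): fills=none; bids=[#3:6@103 #4:9@103 #2:2@99 #5:2@96] asks=[-]
After op 6 [order #6] limit_buy(price=102, qty=1): fills=none; bids=[#3:6@103 #4:9@103 #6:1@102 #2:2@99 #5:2@96] asks=[-]

Answer: bid=- ask=-
bid=99 ask=-
bid=103 ask=-
bid=103 ask=-
bid=103 ask=-
bid=103 ask=-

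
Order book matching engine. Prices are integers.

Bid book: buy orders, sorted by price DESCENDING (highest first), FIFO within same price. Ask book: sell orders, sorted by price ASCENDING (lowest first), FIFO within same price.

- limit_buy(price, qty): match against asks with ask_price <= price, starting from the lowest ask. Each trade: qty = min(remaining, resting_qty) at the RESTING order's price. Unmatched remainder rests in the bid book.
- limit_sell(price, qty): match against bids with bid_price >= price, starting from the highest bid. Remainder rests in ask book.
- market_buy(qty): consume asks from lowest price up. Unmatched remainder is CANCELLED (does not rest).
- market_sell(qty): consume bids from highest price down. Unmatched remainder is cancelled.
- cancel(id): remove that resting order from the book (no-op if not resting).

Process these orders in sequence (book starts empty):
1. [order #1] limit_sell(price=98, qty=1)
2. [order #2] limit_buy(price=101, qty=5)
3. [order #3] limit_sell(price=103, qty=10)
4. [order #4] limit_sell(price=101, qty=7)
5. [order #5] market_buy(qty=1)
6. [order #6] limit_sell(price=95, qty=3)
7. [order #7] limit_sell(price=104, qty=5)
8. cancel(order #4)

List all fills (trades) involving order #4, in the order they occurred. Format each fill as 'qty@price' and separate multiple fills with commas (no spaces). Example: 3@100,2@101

Answer: 4@101,1@101

Derivation:
After op 1 [order #1] limit_sell(price=98, qty=1): fills=none; bids=[-] asks=[#1:1@98]
After op 2 [order #2] limit_buy(price=101, qty=5): fills=#2x#1:1@98; bids=[#2:4@101] asks=[-]
After op 3 [order #3] limit_sell(price=103, qty=10): fills=none; bids=[#2:4@101] asks=[#3:10@103]
After op 4 [order #4] limit_sell(price=101, qty=7): fills=#2x#4:4@101; bids=[-] asks=[#4:3@101 #3:10@103]
After op 5 [order #5] market_buy(qty=1): fills=#5x#4:1@101; bids=[-] asks=[#4:2@101 #3:10@103]
After op 6 [order #6] limit_sell(price=95, qty=3): fills=none; bids=[-] asks=[#6:3@95 #4:2@101 #3:10@103]
After op 7 [order #7] limit_sell(price=104, qty=5): fills=none; bids=[-] asks=[#6:3@95 #4:2@101 #3:10@103 #7:5@104]
After op 8 cancel(order #4): fills=none; bids=[-] asks=[#6:3@95 #3:10@103 #7:5@104]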